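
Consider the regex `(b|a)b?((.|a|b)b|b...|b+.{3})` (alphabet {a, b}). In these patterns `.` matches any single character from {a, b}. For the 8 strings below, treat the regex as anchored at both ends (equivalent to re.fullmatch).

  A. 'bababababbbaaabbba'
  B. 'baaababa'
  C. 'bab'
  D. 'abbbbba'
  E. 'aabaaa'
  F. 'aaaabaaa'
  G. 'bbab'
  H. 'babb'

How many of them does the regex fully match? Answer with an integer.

A → no match
B → no match
C → match
D → match
E → no match
F → no match
G → match
H → no match
Total matched: 3

3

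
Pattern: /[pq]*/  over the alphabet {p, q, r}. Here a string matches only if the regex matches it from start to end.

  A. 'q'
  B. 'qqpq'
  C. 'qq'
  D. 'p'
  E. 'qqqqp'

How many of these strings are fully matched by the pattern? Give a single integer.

A → match
B → match
C → match
D → match
E → match
Total matched: 5

5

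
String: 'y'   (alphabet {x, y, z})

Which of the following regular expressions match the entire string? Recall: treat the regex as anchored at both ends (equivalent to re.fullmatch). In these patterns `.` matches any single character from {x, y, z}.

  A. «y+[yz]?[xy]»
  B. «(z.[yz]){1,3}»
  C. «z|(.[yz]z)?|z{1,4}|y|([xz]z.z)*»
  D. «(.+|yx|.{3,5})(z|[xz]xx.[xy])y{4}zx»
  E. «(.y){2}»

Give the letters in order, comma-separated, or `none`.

A → no match
B → no match — must start with 'z'
C → match
D → no match — must end with 'yzx'
E → no match

C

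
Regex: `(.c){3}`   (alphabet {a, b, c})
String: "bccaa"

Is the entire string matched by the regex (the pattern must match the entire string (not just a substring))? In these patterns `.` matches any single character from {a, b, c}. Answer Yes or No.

No

Every match must end with "c", but "bccaa" does not.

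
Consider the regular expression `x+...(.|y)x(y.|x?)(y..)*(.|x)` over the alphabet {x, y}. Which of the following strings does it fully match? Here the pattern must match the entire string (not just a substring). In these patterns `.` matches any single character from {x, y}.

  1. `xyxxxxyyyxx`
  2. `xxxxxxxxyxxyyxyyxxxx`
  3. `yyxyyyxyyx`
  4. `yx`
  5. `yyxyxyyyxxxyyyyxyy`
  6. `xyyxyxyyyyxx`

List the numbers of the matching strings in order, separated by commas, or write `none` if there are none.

1 → no match
2 → no match
3 → no match — must start with `x`
4 → no match — must start with `x`
5 → no match — must start with `x`
6 → match

6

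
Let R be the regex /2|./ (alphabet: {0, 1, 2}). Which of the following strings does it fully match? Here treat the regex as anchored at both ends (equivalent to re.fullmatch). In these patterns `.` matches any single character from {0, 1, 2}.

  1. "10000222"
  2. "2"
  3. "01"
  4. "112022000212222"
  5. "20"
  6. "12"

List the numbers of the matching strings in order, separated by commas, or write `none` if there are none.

2

1 → no match
2 → match
3 → no match
4 → no match
5 → no match
6 → no match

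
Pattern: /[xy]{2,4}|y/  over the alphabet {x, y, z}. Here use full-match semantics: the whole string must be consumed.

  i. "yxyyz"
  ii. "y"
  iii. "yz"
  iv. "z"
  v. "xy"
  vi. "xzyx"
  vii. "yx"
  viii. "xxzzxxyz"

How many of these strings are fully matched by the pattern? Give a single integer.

i → no match
ii → match
iii → no match
iv → no match
v → match
vi → no match
vii → match
viii → no match
Total matched: 3

3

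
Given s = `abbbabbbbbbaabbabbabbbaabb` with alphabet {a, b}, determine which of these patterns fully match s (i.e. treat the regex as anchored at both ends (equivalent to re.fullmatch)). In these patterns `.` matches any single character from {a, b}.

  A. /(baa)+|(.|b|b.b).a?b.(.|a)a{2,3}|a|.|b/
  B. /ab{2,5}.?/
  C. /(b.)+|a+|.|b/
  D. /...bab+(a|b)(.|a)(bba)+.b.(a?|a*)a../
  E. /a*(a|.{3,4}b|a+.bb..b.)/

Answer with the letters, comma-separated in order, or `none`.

D

A → no match
B → no match
C → no match
D → match
E → no match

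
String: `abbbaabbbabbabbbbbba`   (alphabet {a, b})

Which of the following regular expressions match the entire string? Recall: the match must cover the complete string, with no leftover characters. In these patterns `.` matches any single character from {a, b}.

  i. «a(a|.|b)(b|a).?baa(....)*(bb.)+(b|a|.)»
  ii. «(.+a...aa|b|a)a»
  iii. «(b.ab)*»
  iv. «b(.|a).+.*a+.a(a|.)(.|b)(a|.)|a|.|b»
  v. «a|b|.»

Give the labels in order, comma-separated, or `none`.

i → match
ii → no match
iii → no match
iv → no match
v → no match

i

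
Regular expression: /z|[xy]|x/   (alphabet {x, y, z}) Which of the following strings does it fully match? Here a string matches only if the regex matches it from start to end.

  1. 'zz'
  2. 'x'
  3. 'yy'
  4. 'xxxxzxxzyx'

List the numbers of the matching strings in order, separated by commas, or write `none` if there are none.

1. 'zz' → no match
2. 'x' → match
3. 'yy' → no match
4. 'xxxxzxxzyx' → no match

2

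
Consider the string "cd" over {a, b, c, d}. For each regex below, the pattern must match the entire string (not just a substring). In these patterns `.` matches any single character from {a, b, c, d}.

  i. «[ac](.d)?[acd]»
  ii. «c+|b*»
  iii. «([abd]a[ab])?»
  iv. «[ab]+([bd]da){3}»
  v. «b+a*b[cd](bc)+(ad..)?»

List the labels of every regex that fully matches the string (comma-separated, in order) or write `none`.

i

i → match
ii → no match
iii → no match
iv → no match — must end with "da"
v → no match — must start with "b"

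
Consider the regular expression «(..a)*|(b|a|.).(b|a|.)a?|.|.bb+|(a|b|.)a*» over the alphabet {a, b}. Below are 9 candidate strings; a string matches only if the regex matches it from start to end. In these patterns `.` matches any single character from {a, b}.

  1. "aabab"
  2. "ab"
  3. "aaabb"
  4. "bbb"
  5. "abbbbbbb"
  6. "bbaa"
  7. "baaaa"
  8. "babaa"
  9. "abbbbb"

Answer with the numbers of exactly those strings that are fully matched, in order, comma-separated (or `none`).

4, 5, 6, 7, 9

1 → no match
2 → no match
3 → no match
4 → match
5 → match
6 → match
7 → match
8 → no match
9 → match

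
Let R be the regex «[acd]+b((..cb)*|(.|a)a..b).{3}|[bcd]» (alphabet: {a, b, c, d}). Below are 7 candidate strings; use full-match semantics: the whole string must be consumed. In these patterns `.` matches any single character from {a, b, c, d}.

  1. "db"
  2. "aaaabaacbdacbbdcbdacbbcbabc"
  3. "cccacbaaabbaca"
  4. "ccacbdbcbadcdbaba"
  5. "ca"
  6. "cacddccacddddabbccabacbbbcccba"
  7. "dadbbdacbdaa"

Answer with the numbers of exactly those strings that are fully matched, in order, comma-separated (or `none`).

3

1 → no match
2 → no match
3 → match
4 → no match
5 → no match
6 → no match
7 → no match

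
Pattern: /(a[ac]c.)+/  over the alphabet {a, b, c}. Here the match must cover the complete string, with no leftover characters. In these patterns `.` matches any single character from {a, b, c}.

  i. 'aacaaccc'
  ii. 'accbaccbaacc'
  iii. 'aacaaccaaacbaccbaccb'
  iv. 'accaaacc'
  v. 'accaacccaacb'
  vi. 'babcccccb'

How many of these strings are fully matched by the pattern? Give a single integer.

i. 'aacaaccc' → match
ii. 'accbaccbaacc' → match
iii → match
iv. 'accaaacc' → match
v. 'accaacccaacb' → match
vi. 'babcccccb' → no match — must start with 'a'
Total matched: 5

5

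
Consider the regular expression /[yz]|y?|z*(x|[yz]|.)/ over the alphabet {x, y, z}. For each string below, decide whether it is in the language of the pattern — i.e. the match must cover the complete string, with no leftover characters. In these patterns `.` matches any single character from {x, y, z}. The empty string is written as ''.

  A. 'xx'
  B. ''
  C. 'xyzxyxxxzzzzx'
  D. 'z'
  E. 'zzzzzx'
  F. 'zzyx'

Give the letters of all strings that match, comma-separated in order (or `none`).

A. 'xx' → no match
B. '' → match
C → no match
D. 'z' → match
E. 'zzzzzx' → match
F. 'zzyx' → no match

B, D, E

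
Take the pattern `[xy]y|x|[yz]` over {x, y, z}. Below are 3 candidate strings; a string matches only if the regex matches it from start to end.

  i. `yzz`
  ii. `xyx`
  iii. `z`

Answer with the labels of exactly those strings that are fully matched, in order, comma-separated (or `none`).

iii

i → no match
ii → no match
iii → match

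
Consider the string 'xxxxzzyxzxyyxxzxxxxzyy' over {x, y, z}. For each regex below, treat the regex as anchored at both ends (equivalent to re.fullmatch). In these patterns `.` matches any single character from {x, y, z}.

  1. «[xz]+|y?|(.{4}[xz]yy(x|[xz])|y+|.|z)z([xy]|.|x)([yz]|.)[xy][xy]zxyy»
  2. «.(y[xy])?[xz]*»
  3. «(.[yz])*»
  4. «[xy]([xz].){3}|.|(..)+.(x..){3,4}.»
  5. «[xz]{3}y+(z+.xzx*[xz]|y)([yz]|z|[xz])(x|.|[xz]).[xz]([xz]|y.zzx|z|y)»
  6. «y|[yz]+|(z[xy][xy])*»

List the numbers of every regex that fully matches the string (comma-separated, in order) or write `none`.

1 → no match
2 → no match
3 → no match
4 → match
5 → no match
6 → no match

4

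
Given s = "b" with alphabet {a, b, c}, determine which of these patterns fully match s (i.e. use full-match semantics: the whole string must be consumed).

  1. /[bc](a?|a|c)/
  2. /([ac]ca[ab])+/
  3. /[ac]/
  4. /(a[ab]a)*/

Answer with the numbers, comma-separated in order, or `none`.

1

1 → match
2 → no match
3 → no match
4 → no match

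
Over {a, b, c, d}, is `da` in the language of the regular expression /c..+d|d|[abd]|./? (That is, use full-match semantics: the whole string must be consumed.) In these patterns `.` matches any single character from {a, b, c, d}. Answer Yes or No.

No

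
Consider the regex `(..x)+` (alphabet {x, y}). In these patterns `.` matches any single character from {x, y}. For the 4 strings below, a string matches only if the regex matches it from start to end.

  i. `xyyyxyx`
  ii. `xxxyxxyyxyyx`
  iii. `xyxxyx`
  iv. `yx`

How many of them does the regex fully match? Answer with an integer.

2

i → no match
ii → match
iii → match
iv → no match
Total matched: 2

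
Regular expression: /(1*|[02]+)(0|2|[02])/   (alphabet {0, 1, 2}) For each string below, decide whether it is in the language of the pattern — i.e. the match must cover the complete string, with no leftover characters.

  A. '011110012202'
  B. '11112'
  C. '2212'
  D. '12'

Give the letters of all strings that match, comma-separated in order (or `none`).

B, D

A → no match
B → match
C → no match
D → match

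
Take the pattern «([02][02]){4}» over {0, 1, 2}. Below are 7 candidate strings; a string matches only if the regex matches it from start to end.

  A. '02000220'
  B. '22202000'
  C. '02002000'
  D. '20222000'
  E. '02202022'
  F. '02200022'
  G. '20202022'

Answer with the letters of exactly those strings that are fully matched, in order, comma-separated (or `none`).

A → match
B → match
C → match
D → match
E → match
F → match
G → match

A, B, C, D, E, F, G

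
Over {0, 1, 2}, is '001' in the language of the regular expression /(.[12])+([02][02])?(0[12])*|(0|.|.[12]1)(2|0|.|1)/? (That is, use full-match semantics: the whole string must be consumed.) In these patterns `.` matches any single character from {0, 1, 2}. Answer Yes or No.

No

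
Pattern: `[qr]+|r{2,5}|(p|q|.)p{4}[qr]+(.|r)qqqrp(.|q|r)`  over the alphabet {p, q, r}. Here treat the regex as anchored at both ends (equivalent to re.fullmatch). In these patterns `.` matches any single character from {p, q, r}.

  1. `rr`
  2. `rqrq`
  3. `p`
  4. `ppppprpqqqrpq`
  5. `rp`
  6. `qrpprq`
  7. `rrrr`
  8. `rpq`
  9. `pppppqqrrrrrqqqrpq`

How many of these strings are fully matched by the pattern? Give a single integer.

1 → match
2 → match
3 → no match
4 → match
5 → no match
6 → no match
7 → match
8 → no match
9 → match
Total matched: 5

5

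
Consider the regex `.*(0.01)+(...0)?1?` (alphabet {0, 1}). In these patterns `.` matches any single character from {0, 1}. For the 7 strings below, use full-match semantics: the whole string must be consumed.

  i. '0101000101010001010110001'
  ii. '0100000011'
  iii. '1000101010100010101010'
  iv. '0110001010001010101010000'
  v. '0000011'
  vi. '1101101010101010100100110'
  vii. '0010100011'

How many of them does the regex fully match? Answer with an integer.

5

i → match
ii → match
iii → no match
iv → match
v → match
vi → no match
vii → match
Total matched: 5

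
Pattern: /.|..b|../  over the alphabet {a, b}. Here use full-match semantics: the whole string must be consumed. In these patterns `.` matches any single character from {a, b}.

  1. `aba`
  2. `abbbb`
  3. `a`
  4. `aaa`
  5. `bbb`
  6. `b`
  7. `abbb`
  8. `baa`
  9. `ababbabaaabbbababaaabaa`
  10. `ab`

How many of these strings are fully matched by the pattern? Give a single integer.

1 → no match
2 → no match
3 → match
4 → no match
5 → match
6 → match
7 → no match
8 → no match
9 → no match
10 → match
Total matched: 4

4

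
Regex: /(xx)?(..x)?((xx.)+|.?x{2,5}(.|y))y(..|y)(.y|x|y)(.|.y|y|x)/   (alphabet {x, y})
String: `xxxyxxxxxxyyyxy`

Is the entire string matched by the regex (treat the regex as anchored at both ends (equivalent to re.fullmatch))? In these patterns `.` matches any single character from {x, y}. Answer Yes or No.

Yes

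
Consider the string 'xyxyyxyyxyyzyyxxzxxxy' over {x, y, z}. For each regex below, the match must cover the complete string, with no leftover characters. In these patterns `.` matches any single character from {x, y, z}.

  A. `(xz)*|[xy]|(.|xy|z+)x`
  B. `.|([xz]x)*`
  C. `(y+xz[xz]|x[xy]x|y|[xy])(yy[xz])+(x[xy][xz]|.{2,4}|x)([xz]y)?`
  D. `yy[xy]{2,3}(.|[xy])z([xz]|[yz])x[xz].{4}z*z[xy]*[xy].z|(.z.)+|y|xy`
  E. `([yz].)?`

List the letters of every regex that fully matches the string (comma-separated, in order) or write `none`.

C

A → no match
B → no match
C → match
D → no match
E → no match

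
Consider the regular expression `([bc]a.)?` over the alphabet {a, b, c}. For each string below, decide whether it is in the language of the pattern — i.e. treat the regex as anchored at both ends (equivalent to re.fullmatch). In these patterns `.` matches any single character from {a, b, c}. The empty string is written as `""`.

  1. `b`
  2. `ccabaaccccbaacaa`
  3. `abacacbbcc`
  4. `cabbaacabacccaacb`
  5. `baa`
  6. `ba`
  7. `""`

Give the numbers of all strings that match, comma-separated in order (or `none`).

1 → no match
2 → no match
3 → no match
4 → no match
5 → match
6 → no match
7 → match

5, 7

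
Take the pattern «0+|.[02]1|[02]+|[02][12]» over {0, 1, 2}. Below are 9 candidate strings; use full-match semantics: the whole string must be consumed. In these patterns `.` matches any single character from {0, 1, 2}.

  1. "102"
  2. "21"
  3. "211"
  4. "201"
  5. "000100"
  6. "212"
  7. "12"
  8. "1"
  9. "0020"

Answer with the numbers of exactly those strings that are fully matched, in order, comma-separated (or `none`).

2, 4, 9

1 → no match
2 → match
3 → no match
4 → match
5 → no match
6 → no match
7 → no match
8 → no match
9 → match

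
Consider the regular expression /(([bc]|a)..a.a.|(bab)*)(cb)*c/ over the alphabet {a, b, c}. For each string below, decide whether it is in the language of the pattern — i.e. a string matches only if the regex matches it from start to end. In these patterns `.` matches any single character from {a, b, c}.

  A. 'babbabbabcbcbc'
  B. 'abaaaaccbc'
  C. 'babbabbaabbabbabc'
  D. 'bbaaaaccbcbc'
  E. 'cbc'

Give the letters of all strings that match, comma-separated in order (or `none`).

A, B, D, E

A → match
B. 'abaaaaccbc' → match
C → no match
D. 'bbaaaaccbcbc' → match
E. 'cbc' → match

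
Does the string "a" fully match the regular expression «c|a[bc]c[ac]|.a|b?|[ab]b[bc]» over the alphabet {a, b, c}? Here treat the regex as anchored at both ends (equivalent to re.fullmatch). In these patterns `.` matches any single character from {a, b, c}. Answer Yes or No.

No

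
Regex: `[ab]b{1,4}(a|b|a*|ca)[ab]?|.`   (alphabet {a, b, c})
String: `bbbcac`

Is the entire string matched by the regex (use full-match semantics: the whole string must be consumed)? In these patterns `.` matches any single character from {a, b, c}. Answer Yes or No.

No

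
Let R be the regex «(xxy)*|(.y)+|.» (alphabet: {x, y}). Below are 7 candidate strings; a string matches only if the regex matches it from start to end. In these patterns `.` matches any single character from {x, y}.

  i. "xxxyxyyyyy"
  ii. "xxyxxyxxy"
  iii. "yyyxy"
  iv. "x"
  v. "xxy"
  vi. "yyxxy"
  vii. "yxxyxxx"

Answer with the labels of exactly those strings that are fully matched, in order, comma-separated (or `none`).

ii, iv, v

i → no match
ii → match
iii → no match
iv → match
v → match
vi → no match
vii → no match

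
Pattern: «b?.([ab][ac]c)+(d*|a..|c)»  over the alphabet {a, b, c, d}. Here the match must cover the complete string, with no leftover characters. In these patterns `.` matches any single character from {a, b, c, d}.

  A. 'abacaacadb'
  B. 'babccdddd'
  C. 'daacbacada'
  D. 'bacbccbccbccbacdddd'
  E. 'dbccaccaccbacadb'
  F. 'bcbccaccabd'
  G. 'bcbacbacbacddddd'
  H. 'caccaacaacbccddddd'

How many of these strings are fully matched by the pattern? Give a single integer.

7

A. 'abacaacadb' → match
B. 'babccdddd' → match
C. 'daacbacada' → match
D → no match
E → match
F. 'bcbccaccabd' → match
G → match
H → match
Total matched: 7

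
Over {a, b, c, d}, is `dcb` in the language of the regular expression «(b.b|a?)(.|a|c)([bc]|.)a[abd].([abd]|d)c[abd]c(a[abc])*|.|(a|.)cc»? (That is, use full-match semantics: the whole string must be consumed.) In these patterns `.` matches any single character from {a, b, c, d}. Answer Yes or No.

No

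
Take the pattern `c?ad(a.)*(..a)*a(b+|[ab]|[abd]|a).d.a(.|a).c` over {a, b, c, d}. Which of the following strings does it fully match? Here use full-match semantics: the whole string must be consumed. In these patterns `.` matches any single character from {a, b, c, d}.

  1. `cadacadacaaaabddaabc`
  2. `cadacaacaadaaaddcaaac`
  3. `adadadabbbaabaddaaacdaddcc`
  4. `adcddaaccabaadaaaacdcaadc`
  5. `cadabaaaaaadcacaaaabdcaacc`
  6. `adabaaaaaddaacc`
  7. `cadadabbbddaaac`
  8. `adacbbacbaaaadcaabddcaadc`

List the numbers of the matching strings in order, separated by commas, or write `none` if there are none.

1 → match
2 → match
3 → no match
4 → no match
5 → match
6 → match
7 → match
8 → match

1, 2, 5, 6, 7, 8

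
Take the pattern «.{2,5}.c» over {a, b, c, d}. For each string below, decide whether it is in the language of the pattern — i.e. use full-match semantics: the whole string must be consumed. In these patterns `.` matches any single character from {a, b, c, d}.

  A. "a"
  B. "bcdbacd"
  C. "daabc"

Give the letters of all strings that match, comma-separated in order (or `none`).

A → no match — must end with "c"
B → no match — must end with "c"
C → match

C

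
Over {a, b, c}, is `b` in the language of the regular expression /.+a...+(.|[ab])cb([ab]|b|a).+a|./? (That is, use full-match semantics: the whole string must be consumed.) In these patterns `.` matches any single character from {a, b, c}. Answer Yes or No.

Yes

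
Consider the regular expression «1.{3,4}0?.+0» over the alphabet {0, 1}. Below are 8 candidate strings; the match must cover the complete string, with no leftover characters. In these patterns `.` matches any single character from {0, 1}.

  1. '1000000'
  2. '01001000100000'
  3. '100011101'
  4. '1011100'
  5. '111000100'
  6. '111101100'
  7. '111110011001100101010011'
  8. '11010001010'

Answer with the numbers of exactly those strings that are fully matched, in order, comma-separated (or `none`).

1, 4, 5, 6, 8

1 → match
2 → no match — must start with '1'
3 → no match — must end with '0'
4 → match
5 → match
6 → match
7 → no match — must end with '0'
8 → match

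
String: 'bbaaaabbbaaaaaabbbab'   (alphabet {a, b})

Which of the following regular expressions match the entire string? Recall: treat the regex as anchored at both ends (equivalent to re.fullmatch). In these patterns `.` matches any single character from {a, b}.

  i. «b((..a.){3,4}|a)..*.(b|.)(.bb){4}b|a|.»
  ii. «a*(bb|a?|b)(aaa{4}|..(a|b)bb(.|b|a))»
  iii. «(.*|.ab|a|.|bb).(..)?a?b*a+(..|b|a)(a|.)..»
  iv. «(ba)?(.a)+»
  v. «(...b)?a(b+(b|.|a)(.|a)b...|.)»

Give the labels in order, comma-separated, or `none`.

iii

i → no match
ii → no match
iii → match
iv → no match — must end with 'a'
v → no match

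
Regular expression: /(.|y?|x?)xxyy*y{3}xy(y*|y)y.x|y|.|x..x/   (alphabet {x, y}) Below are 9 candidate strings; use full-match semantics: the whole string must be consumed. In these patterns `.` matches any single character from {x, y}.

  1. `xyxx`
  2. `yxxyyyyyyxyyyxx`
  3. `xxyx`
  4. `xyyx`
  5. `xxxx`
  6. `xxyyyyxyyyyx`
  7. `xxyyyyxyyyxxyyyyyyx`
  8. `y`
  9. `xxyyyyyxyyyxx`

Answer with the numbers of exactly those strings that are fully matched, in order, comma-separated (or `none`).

1, 2, 3, 4, 5, 6, 8, 9

1. `xyxx` → match
2 → match
3. `xxyx` → match
4. `xyyx` → match
5. `xxxx` → match
6. `xxyyyyxyyyyx` → match
7 → no match
8. `y` → match
9 → match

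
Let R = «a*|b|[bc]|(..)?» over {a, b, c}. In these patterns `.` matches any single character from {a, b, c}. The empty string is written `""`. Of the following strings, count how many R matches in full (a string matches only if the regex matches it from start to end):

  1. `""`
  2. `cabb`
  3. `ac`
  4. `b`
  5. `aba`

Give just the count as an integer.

3

1. `""` → match
2. `cabb` → no match
3. `ac` → match
4. `b` → match
5. `aba` → no match
Total matched: 3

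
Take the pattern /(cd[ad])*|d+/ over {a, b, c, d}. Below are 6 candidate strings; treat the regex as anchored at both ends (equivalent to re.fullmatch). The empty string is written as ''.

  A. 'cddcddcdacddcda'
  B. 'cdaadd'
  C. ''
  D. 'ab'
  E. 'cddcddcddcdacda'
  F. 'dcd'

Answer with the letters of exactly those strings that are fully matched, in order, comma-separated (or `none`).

A → match
B → no match
C → match
D → no match
E → match
F → no match

A, C, E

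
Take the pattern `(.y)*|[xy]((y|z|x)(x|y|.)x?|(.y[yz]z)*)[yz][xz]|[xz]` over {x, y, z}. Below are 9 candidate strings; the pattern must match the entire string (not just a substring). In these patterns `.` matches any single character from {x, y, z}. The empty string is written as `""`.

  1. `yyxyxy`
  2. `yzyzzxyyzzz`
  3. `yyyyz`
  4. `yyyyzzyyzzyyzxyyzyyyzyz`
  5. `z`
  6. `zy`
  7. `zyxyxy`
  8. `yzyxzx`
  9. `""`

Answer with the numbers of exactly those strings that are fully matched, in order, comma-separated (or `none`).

1 → match
2 → match
3 → match
4 → match
5 → match
6 → match
7 → match
8 → match
9 → match

1, 2, 3, 4, 5, 6, 7, 8, 9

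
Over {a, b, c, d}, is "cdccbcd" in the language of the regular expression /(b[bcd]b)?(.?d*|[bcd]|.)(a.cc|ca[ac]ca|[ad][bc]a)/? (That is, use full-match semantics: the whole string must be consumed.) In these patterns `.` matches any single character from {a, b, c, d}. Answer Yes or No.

No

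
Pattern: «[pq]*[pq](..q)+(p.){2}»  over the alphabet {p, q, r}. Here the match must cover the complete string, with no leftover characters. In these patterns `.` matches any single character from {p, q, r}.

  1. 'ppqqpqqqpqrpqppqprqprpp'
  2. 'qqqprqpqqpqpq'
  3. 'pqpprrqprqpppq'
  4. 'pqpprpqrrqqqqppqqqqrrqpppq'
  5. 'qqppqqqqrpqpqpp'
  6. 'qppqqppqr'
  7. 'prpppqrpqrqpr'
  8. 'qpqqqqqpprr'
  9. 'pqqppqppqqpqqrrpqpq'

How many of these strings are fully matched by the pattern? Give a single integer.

5

1 → match
2 → match
3 → match
4 → match
5 → match
6 → no match
7 → no match
8 → no match
9 → no match
Total matched: 5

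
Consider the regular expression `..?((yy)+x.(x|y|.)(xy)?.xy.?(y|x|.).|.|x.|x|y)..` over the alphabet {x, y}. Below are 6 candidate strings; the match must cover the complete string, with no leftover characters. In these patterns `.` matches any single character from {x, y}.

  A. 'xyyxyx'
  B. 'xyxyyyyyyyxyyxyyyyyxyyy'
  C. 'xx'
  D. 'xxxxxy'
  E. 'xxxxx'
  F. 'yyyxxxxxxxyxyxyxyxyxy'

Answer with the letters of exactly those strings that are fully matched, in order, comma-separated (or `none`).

A → no match
B → no match
C → no match
D → match
E → match
F → no match

D, E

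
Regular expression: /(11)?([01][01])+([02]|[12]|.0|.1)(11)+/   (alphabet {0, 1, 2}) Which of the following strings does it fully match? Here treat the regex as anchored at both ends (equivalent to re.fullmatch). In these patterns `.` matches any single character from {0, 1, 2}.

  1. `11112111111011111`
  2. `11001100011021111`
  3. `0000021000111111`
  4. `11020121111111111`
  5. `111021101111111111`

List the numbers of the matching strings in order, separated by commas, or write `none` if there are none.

1 → no match
2 → match
3 → no match
4 → no match
5 → no match

2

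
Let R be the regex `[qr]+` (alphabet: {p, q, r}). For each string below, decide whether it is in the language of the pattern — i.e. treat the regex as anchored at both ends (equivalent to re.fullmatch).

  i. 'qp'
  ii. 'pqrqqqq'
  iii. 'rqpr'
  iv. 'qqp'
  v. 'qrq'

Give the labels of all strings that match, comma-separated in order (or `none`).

v

i → no match
ii → no match
iii → no match
iv → no match
v → match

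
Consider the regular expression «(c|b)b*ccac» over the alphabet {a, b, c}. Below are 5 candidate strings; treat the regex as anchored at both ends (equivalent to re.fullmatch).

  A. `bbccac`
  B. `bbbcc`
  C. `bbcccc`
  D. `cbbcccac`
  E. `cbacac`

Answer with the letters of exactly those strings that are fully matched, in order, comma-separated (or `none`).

A → match
B → no match — must end with `ccac`
C → no match — must end with `ccac`
D → no match
E → no match — must end with `ccac`

A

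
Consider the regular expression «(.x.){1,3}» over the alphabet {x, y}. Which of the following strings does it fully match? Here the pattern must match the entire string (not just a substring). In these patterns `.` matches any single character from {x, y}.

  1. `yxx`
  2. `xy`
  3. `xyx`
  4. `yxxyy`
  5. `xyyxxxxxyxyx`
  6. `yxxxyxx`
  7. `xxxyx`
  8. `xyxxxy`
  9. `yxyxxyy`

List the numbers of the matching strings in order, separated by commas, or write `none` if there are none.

1

1 → match
2 → no match
3 → no match
4 → no match
5 → no match
6 → no match
7 → no match
8 → no match
9 → no match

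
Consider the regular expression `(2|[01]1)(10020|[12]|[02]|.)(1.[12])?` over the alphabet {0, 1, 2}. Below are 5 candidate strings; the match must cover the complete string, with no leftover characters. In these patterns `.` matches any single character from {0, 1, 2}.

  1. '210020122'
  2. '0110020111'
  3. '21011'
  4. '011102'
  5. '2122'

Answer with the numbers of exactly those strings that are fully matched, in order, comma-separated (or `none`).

1. '210020122' → match
2. '0110020111' → match
3. '21011' → no match
4. '011102' → match
5. '2122' → no match

1, 2, 4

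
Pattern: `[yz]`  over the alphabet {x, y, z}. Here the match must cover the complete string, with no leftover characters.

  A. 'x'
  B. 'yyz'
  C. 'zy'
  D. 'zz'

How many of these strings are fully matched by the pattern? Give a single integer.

0

A. 'x' → no match
B. 'yyz' → no match
C. 'zy' → no match
D. 'zz' → no match
Total matched: 0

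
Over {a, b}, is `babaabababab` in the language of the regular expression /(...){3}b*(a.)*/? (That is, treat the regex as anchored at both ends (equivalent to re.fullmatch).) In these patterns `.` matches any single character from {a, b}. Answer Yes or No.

Yes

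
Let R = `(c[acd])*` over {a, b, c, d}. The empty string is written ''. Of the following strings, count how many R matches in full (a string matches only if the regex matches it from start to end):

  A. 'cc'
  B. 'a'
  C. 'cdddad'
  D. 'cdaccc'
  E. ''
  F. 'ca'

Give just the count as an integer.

3

A. 'cc' → match
B. 'a' → no match
C. 'cdddad' → no match
D. 'cdaccc' → no match
E. '' → match
F. 'ca' → match
Total matched: 3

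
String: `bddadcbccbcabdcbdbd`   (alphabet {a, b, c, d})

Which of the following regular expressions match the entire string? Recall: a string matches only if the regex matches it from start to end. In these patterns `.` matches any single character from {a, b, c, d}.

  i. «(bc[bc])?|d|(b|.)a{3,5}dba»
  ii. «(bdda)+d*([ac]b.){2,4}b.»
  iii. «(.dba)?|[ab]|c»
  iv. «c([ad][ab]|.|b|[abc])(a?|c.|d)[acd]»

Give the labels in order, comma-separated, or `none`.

i → no match
ii → match
iii → no match
iv → no match — must start with `c`

ii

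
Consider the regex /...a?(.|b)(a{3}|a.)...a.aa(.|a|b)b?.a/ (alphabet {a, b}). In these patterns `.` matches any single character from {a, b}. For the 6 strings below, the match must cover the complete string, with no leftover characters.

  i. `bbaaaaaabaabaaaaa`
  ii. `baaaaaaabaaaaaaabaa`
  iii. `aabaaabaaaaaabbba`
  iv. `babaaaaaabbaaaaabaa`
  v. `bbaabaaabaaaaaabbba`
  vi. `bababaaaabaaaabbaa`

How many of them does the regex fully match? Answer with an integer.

i → match
ii → match
iii → match
iv → match
v → match
vi → match
Total matched: 6

6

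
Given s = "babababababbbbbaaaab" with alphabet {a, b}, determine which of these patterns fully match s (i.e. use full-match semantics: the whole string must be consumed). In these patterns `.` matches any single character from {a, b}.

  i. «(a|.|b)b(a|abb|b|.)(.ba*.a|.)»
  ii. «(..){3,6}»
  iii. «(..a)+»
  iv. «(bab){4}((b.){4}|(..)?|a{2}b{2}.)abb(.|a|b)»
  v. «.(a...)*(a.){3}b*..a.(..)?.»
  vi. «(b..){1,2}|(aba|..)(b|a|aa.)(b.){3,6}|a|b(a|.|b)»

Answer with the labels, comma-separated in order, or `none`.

v

i → no match
ii → no match
iii → no match — must end with "a"
iv → no match
v → match
vi → no match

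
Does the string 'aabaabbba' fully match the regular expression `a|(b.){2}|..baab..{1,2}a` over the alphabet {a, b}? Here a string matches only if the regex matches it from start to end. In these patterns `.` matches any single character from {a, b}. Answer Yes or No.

Yes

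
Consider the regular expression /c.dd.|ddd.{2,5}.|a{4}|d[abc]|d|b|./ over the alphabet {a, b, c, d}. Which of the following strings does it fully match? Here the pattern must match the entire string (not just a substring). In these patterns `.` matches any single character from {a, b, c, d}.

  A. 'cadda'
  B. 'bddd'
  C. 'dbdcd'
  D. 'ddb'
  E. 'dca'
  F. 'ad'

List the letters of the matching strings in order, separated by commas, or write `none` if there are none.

A

A → match
B → no match
C → no match
D → no match
E → no match
F → no match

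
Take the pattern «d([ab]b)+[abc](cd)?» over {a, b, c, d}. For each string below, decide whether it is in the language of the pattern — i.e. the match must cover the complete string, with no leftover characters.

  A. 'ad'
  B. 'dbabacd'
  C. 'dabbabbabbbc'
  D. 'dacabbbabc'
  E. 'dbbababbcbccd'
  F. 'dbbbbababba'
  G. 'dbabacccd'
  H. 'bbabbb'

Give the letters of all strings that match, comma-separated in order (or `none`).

A → no match — must start with 'd'
B → no match
C → no match
D → no match
E → no match
F → no match
G → no match
H → no match — must start with 'd'

none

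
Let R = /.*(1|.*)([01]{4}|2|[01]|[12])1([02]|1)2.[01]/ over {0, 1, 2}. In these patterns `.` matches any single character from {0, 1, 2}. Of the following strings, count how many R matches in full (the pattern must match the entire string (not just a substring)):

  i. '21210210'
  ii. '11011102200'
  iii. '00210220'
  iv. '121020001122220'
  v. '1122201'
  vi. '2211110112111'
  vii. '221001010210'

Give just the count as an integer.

3

i → match
ii → no match
iii → match
iv → no match
v → no match
vi → no match
vii → match
Total matched: 3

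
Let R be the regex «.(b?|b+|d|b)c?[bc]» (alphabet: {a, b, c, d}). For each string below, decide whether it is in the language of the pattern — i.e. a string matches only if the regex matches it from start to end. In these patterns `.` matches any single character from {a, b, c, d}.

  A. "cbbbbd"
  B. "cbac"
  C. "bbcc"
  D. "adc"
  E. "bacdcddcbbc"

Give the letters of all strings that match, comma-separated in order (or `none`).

A → no match
B → no match
C → match
D → match
E → no match

C, D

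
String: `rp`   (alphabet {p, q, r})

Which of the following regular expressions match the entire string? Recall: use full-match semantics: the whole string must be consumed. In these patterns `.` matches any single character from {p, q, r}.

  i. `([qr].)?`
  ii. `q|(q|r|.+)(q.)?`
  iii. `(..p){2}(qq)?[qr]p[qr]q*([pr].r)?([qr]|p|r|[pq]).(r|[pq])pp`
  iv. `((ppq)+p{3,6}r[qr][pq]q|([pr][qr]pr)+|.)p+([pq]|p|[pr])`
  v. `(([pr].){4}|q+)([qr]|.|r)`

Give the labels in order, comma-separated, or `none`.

i → match
ii → match
iii → no match — must end with `pp`
iv → no match
v → no match

i, ii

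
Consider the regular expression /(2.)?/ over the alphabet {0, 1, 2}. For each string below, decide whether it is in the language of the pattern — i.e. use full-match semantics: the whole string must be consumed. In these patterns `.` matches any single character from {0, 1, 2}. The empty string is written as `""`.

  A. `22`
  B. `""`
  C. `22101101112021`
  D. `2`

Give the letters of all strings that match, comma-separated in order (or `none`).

A → match
B → match
C → no match
D → no match

A, B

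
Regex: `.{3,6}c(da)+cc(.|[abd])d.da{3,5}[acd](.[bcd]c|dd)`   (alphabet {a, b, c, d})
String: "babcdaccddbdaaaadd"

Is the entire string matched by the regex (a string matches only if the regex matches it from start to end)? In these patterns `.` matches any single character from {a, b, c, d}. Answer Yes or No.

Yes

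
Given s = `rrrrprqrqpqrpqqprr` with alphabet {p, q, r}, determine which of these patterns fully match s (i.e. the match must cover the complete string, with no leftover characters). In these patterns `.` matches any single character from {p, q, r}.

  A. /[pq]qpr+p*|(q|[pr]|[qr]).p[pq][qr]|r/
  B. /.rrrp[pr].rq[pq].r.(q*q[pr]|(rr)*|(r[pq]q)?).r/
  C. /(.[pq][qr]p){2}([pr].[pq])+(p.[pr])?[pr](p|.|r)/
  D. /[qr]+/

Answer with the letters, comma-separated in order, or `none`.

B

A → no match
B → match
C → no match
D → no match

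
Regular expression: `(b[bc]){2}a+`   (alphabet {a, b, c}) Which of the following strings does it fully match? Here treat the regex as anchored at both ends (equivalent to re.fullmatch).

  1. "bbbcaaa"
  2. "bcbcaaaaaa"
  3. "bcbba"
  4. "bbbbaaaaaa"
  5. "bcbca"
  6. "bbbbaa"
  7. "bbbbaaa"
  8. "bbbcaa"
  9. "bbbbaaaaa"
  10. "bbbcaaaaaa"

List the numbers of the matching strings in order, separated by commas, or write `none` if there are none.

1, 2, 3, 4, 5, 6, 7, 8, 9, 10

1 → match
2 → match
3 → match
4 → match
5 → match
6 → match
7 → match
8 → match
9 → match
10 → match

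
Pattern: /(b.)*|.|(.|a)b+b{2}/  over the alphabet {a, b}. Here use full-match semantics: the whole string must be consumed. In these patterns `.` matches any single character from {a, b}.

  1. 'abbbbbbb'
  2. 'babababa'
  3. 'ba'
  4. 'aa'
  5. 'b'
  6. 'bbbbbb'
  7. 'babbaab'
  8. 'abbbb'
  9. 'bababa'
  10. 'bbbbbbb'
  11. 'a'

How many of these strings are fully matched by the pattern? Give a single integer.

1 → match
2 → match
3 → match
4 → no match
5 → match
6 → match
7 → no match
8 → match
9 → match
10 → match
11 → match
Total matched: 9

9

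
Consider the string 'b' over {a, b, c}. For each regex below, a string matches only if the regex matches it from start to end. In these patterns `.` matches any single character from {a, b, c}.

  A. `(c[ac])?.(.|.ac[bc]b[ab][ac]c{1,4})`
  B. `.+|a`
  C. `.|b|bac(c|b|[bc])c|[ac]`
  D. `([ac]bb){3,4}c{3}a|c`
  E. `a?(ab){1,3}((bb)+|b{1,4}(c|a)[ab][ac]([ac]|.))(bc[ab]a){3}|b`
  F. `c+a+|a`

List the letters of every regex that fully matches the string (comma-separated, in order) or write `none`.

A → no match
B → match
C → match
D → no match
E → match
F → no match — must end with 'a'

B, C, E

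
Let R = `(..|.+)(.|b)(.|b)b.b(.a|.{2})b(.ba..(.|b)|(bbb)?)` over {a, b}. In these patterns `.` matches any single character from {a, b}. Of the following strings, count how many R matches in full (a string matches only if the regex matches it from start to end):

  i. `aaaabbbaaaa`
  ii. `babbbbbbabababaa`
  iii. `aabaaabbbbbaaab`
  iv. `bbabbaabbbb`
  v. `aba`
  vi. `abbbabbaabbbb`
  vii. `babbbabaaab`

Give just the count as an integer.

i → no match
ii → match
iii → no match
iv → no match
v → no match
vi → no match
vii → no match
Total matched: 1

1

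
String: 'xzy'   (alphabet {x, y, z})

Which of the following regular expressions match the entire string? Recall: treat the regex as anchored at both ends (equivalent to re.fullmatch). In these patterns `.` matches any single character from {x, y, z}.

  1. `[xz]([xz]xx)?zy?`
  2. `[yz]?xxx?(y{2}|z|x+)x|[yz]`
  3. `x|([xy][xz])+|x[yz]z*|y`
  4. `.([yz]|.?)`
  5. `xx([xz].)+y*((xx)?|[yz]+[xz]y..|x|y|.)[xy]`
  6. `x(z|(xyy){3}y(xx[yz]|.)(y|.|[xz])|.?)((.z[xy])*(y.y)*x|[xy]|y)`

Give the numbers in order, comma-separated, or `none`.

1, 6

1 → match
2 → no match
3 → no match
4 → no match
5 → no match — must start with 'xx'
6 → match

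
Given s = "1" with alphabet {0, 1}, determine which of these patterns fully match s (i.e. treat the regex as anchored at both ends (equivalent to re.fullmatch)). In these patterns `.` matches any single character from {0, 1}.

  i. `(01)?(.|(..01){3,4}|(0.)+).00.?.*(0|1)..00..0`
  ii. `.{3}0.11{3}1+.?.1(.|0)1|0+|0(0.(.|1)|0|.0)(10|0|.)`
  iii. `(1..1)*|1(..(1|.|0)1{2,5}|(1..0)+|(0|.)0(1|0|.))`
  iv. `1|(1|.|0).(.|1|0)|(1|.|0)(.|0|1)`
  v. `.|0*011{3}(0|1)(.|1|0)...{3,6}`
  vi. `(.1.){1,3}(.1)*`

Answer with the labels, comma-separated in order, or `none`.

iv, v

i → no match — must end with "0"
ii → no match
iii → no match
iv → match
v → match
vi → no match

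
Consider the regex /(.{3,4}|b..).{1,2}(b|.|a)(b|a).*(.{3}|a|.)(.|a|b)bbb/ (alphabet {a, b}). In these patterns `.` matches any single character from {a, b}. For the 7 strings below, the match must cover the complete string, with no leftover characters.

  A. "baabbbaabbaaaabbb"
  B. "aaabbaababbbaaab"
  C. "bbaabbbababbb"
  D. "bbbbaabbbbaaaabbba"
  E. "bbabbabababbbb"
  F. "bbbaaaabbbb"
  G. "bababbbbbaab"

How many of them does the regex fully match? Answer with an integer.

4

A → match
B → no match — must end with "bbb"
C → match
D → no match — must end with "bbb"
E → match
F → match
G → no match — must end with "bbb"
Total matched: 4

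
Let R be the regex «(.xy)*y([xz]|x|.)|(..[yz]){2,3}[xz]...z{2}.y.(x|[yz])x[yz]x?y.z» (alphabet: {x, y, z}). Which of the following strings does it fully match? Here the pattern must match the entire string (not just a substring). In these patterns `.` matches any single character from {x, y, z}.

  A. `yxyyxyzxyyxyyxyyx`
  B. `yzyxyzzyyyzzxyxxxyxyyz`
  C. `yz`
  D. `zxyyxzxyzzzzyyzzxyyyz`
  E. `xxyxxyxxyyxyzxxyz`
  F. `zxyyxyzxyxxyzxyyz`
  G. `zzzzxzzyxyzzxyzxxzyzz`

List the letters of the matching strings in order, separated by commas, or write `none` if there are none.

A, B, C, D, F, G

A → match
B → match
C → match
D → match
E → no match
F → match
G → match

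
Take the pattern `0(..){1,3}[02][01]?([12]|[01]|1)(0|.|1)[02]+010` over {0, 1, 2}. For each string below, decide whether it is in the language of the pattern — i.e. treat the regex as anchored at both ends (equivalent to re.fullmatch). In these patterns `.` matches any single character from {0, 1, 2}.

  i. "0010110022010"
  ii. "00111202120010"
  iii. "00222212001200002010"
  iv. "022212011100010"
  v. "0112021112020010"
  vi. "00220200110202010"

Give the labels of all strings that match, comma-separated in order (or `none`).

i, ii, iii, v, vi

i → match
ii → match
iii → match
iv → no match
v → match
vi → match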